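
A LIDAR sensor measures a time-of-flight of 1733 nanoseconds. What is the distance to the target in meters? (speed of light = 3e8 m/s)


tof = 1733 ns = 1.733e-06 s
dist = c * tof / 2
= 3e8 * 1.733e-06 / 2
= 259.95 m


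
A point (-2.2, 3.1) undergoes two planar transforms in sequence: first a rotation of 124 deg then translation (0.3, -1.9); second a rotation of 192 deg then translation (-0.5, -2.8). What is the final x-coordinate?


After transform 1:
x1 = cos(124)*-2.2 - sin(124)*3.1 + 0.3 = -1.0398
y1 = sin(124)*-2.2 + cos(124)*3.1 + -1.9 = -5.4574
After transform 2:
x2 = cos(192)*-1.0398 - sin(192)*-5.4574 + -0.5
= -0.6176


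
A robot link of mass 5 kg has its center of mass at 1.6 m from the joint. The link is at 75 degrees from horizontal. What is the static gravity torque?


tau = m*g*L*cos(angle)
= 5 * 9.81 * 1.6 * cos(75 deg)
= 5 * 9.81 * 1.6 * 0.2588
= 20.3121 Nm


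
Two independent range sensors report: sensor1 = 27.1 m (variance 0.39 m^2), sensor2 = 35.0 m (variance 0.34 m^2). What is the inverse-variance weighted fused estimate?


w1 = (1/var1) / (1/var1 + 1/var2)
   = 2.5641 / (2.5641 + 2.9412) = 0.4658
w2 = 1 - w1 = 0.5342
fused = w1*s1 + w2*s2 = 12.6219 + 18.6986
= 31.3205 m


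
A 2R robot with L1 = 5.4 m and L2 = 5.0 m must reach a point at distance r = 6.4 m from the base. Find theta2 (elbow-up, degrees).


cos(theta2) = (r^2 - L1^2 - L2^2) / (2*L1*L2)
cos(theta2) = (40.96 - 29.16 - 25.0) / 54.0
cos(theta2) = -0.244444
theta2 = 104.149 degrees


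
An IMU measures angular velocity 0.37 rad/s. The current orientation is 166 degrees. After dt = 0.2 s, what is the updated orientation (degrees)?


delta_theta = w * dt = 0.37 * 0.2 = 0.074 rad
= 4.2399 deg
theta_new = 166 + 4.2399 = 170.2399 deg


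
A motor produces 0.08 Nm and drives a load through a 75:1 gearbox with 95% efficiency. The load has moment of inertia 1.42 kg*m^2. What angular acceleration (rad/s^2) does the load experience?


tau_out = tau_motor * N * eta
= 0.08 * 75 * 0.95 = 5.7 Nm
alpha = tau_out / I = 5.7 / 1.42
= 4.0141 rad/s^2


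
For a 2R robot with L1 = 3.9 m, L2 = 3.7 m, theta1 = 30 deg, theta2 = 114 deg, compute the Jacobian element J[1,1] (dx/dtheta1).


J[1,1] = -L1*sin(t1) - L2*sin(t1+t2)
= -3.9*sin(30) - 3.7*sin(144)
= -4.1248


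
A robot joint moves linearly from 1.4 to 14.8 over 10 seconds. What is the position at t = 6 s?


s = t/T = 6/10 = 0.6
p(t) = p0 + (pf-p0)*s
= 1.4 + (14.8 - 1.4) * 0.6
= 9.44


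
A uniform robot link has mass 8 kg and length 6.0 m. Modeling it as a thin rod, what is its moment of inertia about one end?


I = (1/3) * m * L^2
= (1/3) * 8 * 6.0^2
= 0.333333 * 8 * 36.0
= 96.0 kg*m^2


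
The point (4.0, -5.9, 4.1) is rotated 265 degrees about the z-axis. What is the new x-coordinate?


Rotation about z-axis: x' = x*cos(theta) - y*sin(theta)
= 4.0 * -0.0872 - -5.9 * -0.9962
= -6.2262


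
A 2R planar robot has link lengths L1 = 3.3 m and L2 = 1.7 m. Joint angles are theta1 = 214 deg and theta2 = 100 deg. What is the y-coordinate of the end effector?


Convert angles to radians: theta1 = 3.735, theta2 = 1.7453
y = L1*sin(theta1) + L2*sin(theta1+theta2)
y = -1.8453 + -1.2229
y = -3.0682


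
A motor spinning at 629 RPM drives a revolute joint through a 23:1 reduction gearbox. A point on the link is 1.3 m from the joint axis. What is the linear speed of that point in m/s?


omega_motor = 629 * 2*pi/60 = 65.8687 rad/s
omega_joint = omega_motor / 23 = 2.8639 rad/s
v = omega_joint * r = 2.8639 * 1.3
= 3.723 m/s


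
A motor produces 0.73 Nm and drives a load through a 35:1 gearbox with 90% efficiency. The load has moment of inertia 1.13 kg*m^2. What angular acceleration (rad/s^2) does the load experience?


tau_out = tau_motor * N * eta
= 0.73 * 35 * 0.9 = 22.995 Nm
alpha = tau_out / I = 22.995 / 1.13
= 20.3496 rad/s^2


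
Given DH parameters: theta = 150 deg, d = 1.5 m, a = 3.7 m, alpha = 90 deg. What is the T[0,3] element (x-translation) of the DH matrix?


T[0,3] = a * cos(theta)
= 3.7 * cos(150 deg)
= 3.7 * -0.866
= -3.2043


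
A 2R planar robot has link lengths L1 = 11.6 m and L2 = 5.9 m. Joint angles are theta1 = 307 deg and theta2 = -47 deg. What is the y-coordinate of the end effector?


Convert angles to radians: theta1 = 5.3582, theta2 = -0.8203
y = L1*sin(theta1) + L2*sin(theta1+theta2)
y = -9.2642 + -5.8104
y = -15.0745


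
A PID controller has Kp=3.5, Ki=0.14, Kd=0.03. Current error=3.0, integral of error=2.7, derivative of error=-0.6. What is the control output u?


u = Kp*e + Ki*int(e) + Kd*de/dt
= 3.5*3.0 + 0.14*2.7 + 0.03*(-0.6)
= 10.5 + 0.378 + -0.018
= 10.86


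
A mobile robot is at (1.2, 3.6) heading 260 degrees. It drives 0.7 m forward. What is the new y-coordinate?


y_new = y0 + d*sin(theta)
= 3.6 + 0.7*sin(260)
= 3.6 + -0.6894
= 2.9106


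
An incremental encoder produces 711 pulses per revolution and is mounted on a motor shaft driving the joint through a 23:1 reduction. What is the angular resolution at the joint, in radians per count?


counts per rev = 711
effective counts at joint = 711 * 23 = 16353
resolution = 2*pi / 16353
= 3.8422e-04 rad/count


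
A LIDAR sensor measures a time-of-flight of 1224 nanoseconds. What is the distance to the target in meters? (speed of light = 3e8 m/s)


tof = 1224 ns = 1.224e-06 s
dist = c * tof / 2
= 3e8 * 1.224e-06 / 2
= 183.6 m


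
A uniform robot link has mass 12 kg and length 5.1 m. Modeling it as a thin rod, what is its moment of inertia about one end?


I = (1/3) * m * L^2
= (1/3) * 12 * 5.1^2
= 0.333333 * 12 * 26.01
= 104.04 kg*m^2


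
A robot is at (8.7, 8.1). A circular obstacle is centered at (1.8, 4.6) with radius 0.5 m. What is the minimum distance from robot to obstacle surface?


center_dist = sqrt((8.7-1.8)^2 + (8.1-4.6)^2)
= sqrt(47.61 + 12.25)
= 7.7369
min_dist = center_dist - radius = 7.7369 - 0.5 = 7.2369 m


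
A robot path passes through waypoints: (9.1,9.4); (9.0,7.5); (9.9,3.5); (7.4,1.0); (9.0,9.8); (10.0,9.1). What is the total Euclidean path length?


Segment lengths:
  seg1 = sqrt((-0.1)^2 + (-1.9)^2) = 1.9026
  seg2 = sqrt((0.9)^2 + (-4.0)^2) = 4.1
  seg3 = sqrt((-2.5)^2 + (-2.5)^2) = 3.5355
  seg4 = sqrt((1.6)^2 + (8.8)^2) = 8.9443
  seg5 = sqrt((1.0)^2 + (-0.7)^2) = 1.2207
Total = 19.7031


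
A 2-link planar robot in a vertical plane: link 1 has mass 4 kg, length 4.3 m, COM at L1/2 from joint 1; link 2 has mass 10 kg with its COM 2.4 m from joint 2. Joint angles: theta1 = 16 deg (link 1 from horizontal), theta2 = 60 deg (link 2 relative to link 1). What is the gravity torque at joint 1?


Horizontal distance from joint 1 to link-1 COM:
  x_c1 = (L1/2)*cos(t1) = 2.15 * 0.9613 = 2.0667 m
Horizontal distance from joint 1 to link-2 COM:
  x_c2 = L1*cos(t1) + Lc2*cos(t1+t2)
       = 4.3*0.9613 + 2.4*0.2419 = 4.714 m
tau1 = m1*g*x_c1 + m2*g*x_c2
     = 4*9.81*2.0667 + 10*9.81*4.714
     = 81.0978 + 462.4471
     = 543.5449 Nm


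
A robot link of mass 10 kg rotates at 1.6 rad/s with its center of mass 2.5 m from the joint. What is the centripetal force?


F = m * omega^2 * r
= 10 * 1.6^2 * 2.5
= 10 * 2.56 * 2.5
= 64.0 N


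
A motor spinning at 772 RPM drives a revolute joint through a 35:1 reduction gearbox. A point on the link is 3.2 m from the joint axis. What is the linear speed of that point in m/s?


omega_motor = 772 * 2*pi/60 = 80.8437 rad/s
omega_joint = omega_motor / 35 = 2.3098 rad/s
v = omega_joint * r = 2.3098 * 3.2
= 7.3914 m/s


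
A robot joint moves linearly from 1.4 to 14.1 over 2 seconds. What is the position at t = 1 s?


s = t/T = 1/2 = 0.5
p(t) = p0 + (pf-p0)*s
= 1.4 + (14.1 - 1.4) * 0.5
= 7.75


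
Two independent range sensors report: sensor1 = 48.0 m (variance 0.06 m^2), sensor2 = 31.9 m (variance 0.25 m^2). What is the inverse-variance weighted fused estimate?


w1 = (1/var1) / (1/var1 + 1/var2)
   = 16.6667 / (16.6667 + 4.0) = 0.8065
w2 = 1 - w1 = 0.1935
fused = w1*s1 + w2*s2 = 38.7097 + 6.1742
= 44.8839 m


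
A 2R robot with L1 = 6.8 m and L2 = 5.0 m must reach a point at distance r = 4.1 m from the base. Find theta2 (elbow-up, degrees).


cos(theta2) = (r^2 - L1^2 - L2^2) / (2*L1*L2)
cos(theta2) = (16.81 - 46.24 - 25.0) / 68.0
cos(theta2) = -0.800441
theta2 = 143.1723 degrees


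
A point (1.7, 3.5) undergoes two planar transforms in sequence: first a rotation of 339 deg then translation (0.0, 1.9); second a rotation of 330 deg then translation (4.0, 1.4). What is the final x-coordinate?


After transform 1:
x1 = cos(339)*1.7 - sin(339)*3.5 + 0.0 = 2.8414
y1 = sin(339)*1.7 + cos(339)*3.5 + 1.9 = 4.5583
After transform 2:
x2 = cos(330)*2.8414 - sin(330)*4.5583 + 4.0
= 8.7399


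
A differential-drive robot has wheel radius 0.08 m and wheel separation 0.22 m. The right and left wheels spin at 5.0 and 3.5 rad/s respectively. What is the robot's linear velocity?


vR = r*wR = 0.08*5.0 = 0.4 m/s
vL = r*wL = 0.08*3.5 = 0.28 m/s
v = (vR+vL)/2 = 0.34 m/s
omega = (vR-vL)/L = 0.5455 rad/s
linear velocity = 0.34 m/s


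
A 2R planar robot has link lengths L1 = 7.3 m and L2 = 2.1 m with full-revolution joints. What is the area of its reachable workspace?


r_max = L1 + L2 = 9.4 m
r_min = |L1 - L2| = 5.2 m
Area = pi*(r_max^2 - r_min^2)
= pi*(88.36 - 27.04)
= pi * 61.32
= 192.6425 m^2


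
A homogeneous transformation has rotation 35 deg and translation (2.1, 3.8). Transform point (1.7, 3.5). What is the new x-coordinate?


x' = cos(theta)*px - sin(theta)*py + tx
= 0.8192*1.7 - 0.5736*3.5 + 2.1
= 1.485


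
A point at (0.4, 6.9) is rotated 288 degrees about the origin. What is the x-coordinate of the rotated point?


x' = x*cos(theta) - y*sin(theta)
cos(288 deg) = 0.309, sin(288 deg) = -0.9511
x' = 0.4 * 0.309 - 6.9 * -0.9511
= 0.1236 - -6.5623
= 6.6859


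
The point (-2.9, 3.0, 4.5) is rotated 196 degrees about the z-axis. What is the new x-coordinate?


Rotation about z-axis: x' = x*cos(theta) - y*sin(theta)
= -2.9 * -0.9613 - 3.0 * -0.2756
= 3.6146


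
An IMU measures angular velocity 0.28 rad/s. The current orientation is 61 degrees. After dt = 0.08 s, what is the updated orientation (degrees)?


delta_theta = w * dt = 0.28 * 0.08 = 0.0224 rad
= 1.2834 deg
theta_new = 61 + 1.2834 = 62.2834 deg


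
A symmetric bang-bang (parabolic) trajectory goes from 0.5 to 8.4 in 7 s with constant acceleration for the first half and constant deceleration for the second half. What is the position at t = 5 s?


Symmetric rest-to-rest: each phase covers (pf-p0)/2 in time T/2. 0.5*a*(T/2)^2 = (pf-p0)/2 => a = 4*(pf-p0)/T^2
a = 4*(8.4-0.5)/7^2 = 0.6449
t = 5 is in the deceleration phase (t > T/2).
p = pf - 0.5*a*(T-t)^2 = 8.4 - 0.5*0.6449*2^2
= 7.1102


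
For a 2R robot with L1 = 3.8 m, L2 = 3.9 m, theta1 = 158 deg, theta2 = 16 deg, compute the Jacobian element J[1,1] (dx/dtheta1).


J[1,1] = -L1*sin(t1) - L2*sin(t1+t2)
= -3.8*sin(158) - 3.9*sin(174)
= -1.8312


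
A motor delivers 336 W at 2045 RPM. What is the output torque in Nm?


omega = 2045 * 2*pi/60 = 214.1519 rad/s
tau = P / omega = 336 / 214.1519
= 1.569 Nm


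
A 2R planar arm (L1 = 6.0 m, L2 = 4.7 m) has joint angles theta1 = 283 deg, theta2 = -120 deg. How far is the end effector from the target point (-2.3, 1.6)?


End effector via forward kinematics:
x = L1*cos(t1) + L2*cos(t1+t2) = -3.1449
y = L1*sin(t1) + L2*sin(t1+t2) = -4.4721
Distance to target:
d = sqrt((-2.3 - -3.1449)^2 + (1.6 - -4.4721)^2)
= sqrt(0.7139 + 36.8701)
= 6.1306 m


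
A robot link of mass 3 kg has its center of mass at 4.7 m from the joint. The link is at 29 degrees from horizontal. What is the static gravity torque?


tau = m*g*L*cos(angle)
= 3 * 9.81 * 4.7 * cos(29 deg)
= 3 * 9.81 * 4.7 * 0.8746
= 120.9783 Nm


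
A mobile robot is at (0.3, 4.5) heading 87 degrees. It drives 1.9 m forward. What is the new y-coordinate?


y_new = y0 + d*sin(theta)
= 4.5 + 1.9*sin(87)
= 4.5 + 1.8974
= 6.3974


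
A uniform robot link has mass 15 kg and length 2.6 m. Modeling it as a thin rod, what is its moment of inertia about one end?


I = (1/3) * m * L^2
= (1/3) * 15 * 2.6^2
= 0.333333 * 15 * 6.76
= 33.8 kg*m^2


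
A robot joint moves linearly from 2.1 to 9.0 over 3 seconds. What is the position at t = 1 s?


s = t/T = 1/3 = 0.3333
p(t) = p0 + (pf-p0)*s
= 2.1 + (9.0 - 2.1) * 0.3333
= 4.4


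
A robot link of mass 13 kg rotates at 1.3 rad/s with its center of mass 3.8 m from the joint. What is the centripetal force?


F = m * omega^2 * r
= 13 * 1.3^2 * 3.8
= 13 * 1.69 * 3.8
= 83.486 N


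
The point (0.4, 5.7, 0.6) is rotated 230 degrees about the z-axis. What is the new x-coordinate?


Rotation about z-axis: x' = x*cos(theta) - y*sin(theta)
= 0.4 * -0.6428 - 5.7 * -0.766
= 4.1093


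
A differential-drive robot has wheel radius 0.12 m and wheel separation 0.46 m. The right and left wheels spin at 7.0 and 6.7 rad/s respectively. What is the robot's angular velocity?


vR = r*wR = 0.12*7.0 = 0.84 m/s
vL = r*wL = 0.12*6.7 = 0.804 m/s
v = (vR+vL)/2 = 0.822 m/s
omega = (vR-vL)/L = 0.0783 rad/s
angular velocity = 0.0783 rad/s


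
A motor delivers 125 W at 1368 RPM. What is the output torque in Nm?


omega = 1368 * 2*pi/60 = 143.2566 rad/s
tau = P / omega = 125 / 143.2566
= 0.8726 Nm


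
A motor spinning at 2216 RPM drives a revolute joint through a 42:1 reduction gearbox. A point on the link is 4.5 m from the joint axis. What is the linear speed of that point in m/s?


omega_motor = 2216 * 2*pi/60 = 232.059 rad/s
omega_joint = omega_motor / 42 = 5.5252 rad/s
v = omega_joint * r = 5.5252 * 4.5
= 24.8635 m/s


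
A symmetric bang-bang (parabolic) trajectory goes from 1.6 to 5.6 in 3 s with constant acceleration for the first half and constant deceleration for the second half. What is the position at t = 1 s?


Symmetric rest-to-rest: each phase covers (pf-p0)/2 in time T/2. 0.5*a*(T/2)^2 = (pf-p0)/2 => a = 4*(pf-p0)/T^2
a = 4*(5.6-1.6)/3^2 = 1.7778
t = 1 is in the acceleration phase (t <= T/2).
p = p0 + 0.5*a*t^2 = 1.6 + 0.5*1.7778*1^2
= 2.4889


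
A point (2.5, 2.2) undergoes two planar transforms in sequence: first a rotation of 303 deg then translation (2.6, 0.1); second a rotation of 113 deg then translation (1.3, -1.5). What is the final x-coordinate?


After transform 1:
x1 = cos(303)*2.5 - sin(303)*2.2 + 2.6 = 5.8067
y1 = sin(303)*2.5 + cos(303)*2.2 + 0.1 = -0.7985
After transform 2:
x2 = cos(113)*5.8067 - sin(113)*-0.7985 + 1.3
= -0.2339


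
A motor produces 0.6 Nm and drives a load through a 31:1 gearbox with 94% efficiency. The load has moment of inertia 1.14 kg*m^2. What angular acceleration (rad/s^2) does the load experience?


tau_out = tau_motor * N * eta
= 0.6 * 31 * 0.94 = 17.484 Nm
alpha = tau_out / I = 17.484 / 1.14
= 15.3368 rad/s^2


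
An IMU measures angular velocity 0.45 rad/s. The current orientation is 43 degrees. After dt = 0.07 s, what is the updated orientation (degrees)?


delta_theta = w * dt = 0.45 * 0.07 = 0.0315 rad
= 1.8048 deg
theta_new = 43 + 1.8048 = 44.8048 deg


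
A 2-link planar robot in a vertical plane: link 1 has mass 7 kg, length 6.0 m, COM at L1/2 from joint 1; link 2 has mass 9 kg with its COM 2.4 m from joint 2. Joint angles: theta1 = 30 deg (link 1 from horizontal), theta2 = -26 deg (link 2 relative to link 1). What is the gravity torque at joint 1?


Horizontal distance from joint 1 to link-1 COM:
  x_c1 = (L1/2)*cos(t1) = 3.0 * 0.866 = 2.5981 m
Horizontal distance from joint 1 to link-2 COM:
  x_c2 = L1*cos(t1) + Lc2*cos(t1+t2)
       = 6.0*0.866 + 2.4*0.9976 = 7.5903 m
tau1 = m1*g*x_c1 + m2*g*x_c2
     = 7*9.81*2.5981 + 9*9.81*7.5903
     = 178.4099 + 670.1481
     = 848.558 Nm


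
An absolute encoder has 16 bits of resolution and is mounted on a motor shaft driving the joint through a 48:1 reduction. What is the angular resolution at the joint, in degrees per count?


counts = 2^16 = 65536
effective counts at joint = 65536 * 48 = 3145728
resolution = 360 / 3145728
= 1.1444e-04 deg/count


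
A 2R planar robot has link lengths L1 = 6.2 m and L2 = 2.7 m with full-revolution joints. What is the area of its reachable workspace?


r_max = L1 + L2 = 8.9 m
r_min = |L1 - L2| = 3.5 m
Area = pi*(r_max^2 - r_min^2)
= pi*(79.21 - 12.25)
= pi * 66.96
= 210.361 m^2


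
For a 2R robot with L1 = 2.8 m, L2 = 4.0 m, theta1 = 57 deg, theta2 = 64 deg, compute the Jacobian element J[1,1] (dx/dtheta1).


J[1,1] = -L1*sin(t1) - L2*sin(t1+t2)
= -2.8*sin(57) - 4.0*sin(121)
= -5.7769


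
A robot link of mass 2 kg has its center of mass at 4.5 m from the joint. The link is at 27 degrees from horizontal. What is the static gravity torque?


tau = m*g*L*cos(angle)
= 2 * 9.81 * 4.5 * cos(27 deg)
= 2 * 9.81 * 4.5 * 0.891
= 78.667 Nm


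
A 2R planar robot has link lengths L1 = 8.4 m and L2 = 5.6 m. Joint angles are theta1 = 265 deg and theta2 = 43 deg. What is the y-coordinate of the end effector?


Convert angles to radians: theta1 = 4.6251, theta2 = 0.7505
y = L1*sin(theta1) + L2*sin(theta1+theta2)
y = -8.368 + -4.4129
y = -12.7809


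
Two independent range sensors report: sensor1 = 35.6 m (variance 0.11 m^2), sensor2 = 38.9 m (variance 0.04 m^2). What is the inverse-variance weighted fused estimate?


w1 = (1/var1) / (1/var1 + 1/var2)
   = 9.0909 / (9.0909 + 25.0) = 0.2667
w2 = 1 - w1 = 0.7333
fused = w1*s1 + w2*s2 = 9.4933 + 28.5267
= 38.02 m


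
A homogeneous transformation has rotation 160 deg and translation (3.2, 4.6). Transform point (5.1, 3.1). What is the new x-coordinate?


x' = cos(theta)*px - sin(theta)*py + tx
= -0.9397*5.1 - 0.342*3.1 + 3.2
= -2.6527


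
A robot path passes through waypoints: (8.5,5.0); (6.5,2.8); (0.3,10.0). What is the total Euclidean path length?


Segment lengths:
  seg1 = sqrt((-2.0)^2 + (-2.2)^2) = 2.9732
  seg2 = sqrt((-6.2)^2 + (7.2)^2) = 9.5016
Total = 12.4748


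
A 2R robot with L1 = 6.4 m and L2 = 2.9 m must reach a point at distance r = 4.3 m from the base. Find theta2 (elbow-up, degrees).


cos(theta2) = (r^2 - L1^2 - L2^2) / (2*L1*L2)
cos(theta2) = (18.49 - 40.96 - 8.41) / 37.12
cos(theta2) = -0.831897
theta2 = 146.2941 degrees


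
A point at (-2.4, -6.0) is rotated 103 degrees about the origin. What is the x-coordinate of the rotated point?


x' = x*cos(theta) - y*sin(theta)
cos(103 deg) = -0.225, sin(103 deg) = 0.9744
x' = -2.4 * -0.225 - -6.0 * 0.9744
= 0.5399 - -5.8462
= 6.3861


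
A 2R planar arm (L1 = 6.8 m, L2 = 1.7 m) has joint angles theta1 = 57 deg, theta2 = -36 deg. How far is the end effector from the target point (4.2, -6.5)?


End effector via forward kinematics:
x = L1*cos(t1) + L2*cos(t1+t2) = 5.2906
y = L1*sin(t1) + L2*sin(t1+t2) = 6.3122
Distance to target:
d = sqrt((4.2 - 5.2906)^2 + (-6.5 - 6.3122)^2)
= sqrt(1.1895 + 164.1521)
= 12.8585 m


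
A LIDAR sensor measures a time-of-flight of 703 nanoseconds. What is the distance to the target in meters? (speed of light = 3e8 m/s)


tof = 703 ns = 7.03e-07 s
dist = c * tof / 2
= 3e8 * 7.03e-07 / 2
= 105.45 m


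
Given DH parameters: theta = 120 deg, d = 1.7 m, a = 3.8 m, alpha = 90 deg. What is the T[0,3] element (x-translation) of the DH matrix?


T[0,3] = a * cos(theta)
= 3.8 * cos(120 deg)
= 3.8 * -0.5
= -1.9


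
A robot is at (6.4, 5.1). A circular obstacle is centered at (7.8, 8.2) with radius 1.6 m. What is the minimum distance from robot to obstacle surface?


center_dist = sqrt((6.4-7.8)^2 + (5.1-8.2)^2)
= sqrt(1.96 + 9.61)
= 3.4015
min_dist = center_dist - radius = 3.4015 - 1.6 = 1.8015 m


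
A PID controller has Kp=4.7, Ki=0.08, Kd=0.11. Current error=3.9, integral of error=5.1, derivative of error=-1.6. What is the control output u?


u = Kp*e + Ki*int(e) + Kd*de/dt
= 4.7*3.9 + 0.08*5.1 + 0.11*(-1.6)
= 18.33 + 0.408 + -0.176
= 18.562


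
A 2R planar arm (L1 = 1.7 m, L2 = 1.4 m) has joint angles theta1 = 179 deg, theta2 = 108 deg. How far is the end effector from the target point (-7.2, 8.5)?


End effector via forward kinematics:
x = L1*cos(t1) + L2*cos(t1+t2) = -1.2904
y = L1*sin(t1) + L2*sin(t1+t2) = -1.3092
Distance to target:
d = sqrt((-7.2 - -1.2904)^2 + (8.5 - -1.3092)^2)
= sqrt(34.9231 + 96.2196)
= 11.4518 m


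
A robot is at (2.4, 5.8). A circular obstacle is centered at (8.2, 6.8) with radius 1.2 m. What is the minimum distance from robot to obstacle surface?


center_dist = sqrt((2.4-8.2)^2 + (5.8-6.8)^2)
= sqrt(33.64 + 1.0)
= 5.8856
min_dist = center_dist - radius = 5.8856 - 1.2 = 4.6856 m


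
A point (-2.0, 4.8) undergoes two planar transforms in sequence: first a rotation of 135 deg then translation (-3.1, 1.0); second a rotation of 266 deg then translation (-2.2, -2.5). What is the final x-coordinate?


After transform 1:
x1 = cos(135)*-2.0 - sin(135)*4.8 + -3.1 = -5.0799
y1 = sin(135)*-2.0 + cos(135)*4.8 + 1.0 = -3.8083
After transform 2:
x2 = cos(266)*-5.0799 - sin(266)*-3.8083 + -2.2
= -5.6447


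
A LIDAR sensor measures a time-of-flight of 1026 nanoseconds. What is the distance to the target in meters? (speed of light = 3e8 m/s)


tof = 1026 ns = 1.026e-06 s
dist = c * tof / 2
= 3e8 * 1.026e-06 / 2
= 153.9 m


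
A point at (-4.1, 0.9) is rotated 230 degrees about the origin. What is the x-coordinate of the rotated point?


x' = x*cos(theta) - y*sin(theta)
cos(230 deg) = -0.6428, sin(230 deg) = -0.766
x' = -4.1 * -0.6428 - 0.9 * -0.766
= 2.6354 - -0.6894
= 3.3249


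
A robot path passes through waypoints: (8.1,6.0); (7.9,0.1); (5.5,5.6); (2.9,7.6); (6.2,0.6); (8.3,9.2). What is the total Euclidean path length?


Segment lengths:
  seg1 = sqrt((-0.2)^2 + (-5.9)^2) = 5.9034
  seg2 = sqrt((-2.4)^2 + (5.5)^2) = 6.0008
  seg3 = sqrt((-2.6)^2 + (2.0)^2) = 3.2802
  seg4 = sqrt((3.3)^2 + (-7.0)^2) = 7.7389
  seg5 = sqrt((2.1)^2 + (8.6)^2) = 8.8527
Total = 31.776


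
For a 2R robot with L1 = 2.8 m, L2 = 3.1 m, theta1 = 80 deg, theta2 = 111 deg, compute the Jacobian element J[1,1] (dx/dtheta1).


J[1,1] = -L1*sin(t1) - L2*sin(t1+t2)
= -2.8*sin(80) - 3.1*sin(191)
= -2.166


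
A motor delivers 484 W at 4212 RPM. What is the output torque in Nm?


omega = 4212 * 2*pi/60 = 441.0796 rad/s
tau = P / omega = 484 / 441.0796
= 1.0973 Nm


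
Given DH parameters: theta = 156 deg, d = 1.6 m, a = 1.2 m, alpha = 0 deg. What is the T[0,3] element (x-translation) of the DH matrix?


T[0,3] = a * cos(theta)
= 1.2 * cos(156 deg)
= 1.2 * -0.9135
= -1.0963


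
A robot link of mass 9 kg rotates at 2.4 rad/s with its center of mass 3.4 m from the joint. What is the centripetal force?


F = m * omega^2 * r
= 9 * 2.4^2 * 3.4
= 9 * 5.76 * 3.4
= 176.256 N


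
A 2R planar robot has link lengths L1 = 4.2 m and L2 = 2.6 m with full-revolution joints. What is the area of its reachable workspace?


r_max = L1 + L2 = 6.8 m
r_min = |L1 - L2| = 1.6 m
Area = pi*(r_max^2 - r_min^2)
= pi*(46.24 - 2.56)
= pi * 43.68
= 137.2248 m^2


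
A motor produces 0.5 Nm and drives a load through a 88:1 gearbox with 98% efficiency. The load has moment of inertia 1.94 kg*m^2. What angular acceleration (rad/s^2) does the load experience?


tau_out = tau_motor * N * eta
= 0.5 * 88 * 0.98 = 43.12 Nm
alpha = tau_out / I = 43.12 / 1.94
= 22.2268 rad/s^2


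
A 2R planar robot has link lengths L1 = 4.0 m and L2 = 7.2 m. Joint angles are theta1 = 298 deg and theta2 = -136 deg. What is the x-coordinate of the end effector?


Convert angles to radians: theta1 = 5.2011, theta2 = -2.3736
x = L1*cos(theta1) + L2*cos(theta1+theta2)
x = 1.8779 + -6.8476
x = -4.9697


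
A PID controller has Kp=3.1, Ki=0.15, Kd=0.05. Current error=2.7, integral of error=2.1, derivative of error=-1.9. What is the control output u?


u = Kp*e + Ki*int(e) + Kd*de/dt
= 3.1*2.7 + 0.15*2.1 + 0.05*(-1.9)
= 8.37 + 0.315 + -0.095
= 8.59


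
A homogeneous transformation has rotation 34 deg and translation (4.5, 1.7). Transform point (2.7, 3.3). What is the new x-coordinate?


x' = cos(theta)*px - sin(theta)*py + tx
= 0.829*2.7 - 0.5592*3.3 + 4.5
= 4.8931


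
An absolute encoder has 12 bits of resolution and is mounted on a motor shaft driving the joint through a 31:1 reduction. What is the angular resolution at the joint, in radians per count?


counts = 2^12 = 4096
effective counts at joint = 4096 * 31 = 126976
resolution = 2*pi / 126976
= 4.9483e-05 rad/count


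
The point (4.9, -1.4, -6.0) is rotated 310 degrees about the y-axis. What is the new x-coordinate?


Rotation about y-axis: x' = x*cos(theta) + z*sin(theta)
= 4.9 * 0.6428 + -6.0 * -0.766
= 7.7459


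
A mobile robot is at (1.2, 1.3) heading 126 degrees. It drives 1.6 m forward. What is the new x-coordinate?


x_new = x0 + d*cos(theta)
= 1.2 + 1.6*cos(126)
= 1.2 + -0.9405
= 0.2595


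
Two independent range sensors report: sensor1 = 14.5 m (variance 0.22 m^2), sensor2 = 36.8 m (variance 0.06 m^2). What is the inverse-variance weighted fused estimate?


w1 = (1/var1) / (1/var1 + 1/var2)
   = 4.5455 / (4.5455 + 16.6667) = 0.2143
w2 = 1 - w1 = 0.7857
fused = w1*s1 + w2*s2 = 3.1071 + 28.9143
= 32.0214 m


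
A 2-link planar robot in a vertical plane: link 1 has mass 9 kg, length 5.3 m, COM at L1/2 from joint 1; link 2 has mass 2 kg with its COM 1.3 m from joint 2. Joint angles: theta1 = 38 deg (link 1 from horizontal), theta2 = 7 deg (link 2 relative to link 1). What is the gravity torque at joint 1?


Horizontal distance from joint 1 to link-1 COM:
  x_c1 = (L1/2)*cos(t1) = 2.65 * 0.788 = 2.0882 m
Horizontal distance from joint 1 to link-2 COM:
  x_c2 = L1*cos(t1) + Lc2*cos(t1+t2)
       = 5.3*0.788 + 1.3*0.7071 = 5.0957 m
tau1 = m1*g*x_c1 + m2*g*x_c2
     = 9*9.81*2.0882 + 2*9.81*5.0957
     = 184.3697 + 99.9776
     = 284.3472 Nm


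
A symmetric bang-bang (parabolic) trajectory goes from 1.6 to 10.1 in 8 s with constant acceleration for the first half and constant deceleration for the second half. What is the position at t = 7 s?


Symmetric rest-to-rest: each phase covers (pf-p0)/2 in time T/2. 0.5*a*(T/2)^2 = (pf-p0)/2 => a = 4*(pf-p0)/T^2
a = 4*(10.1-1.6)/8^2 = 0.5312
t = 7 is in the deceleration phase (t > T/2).
p = pf - 0.5*a*(T-t)^2 = 10.1 - 0.5*0.5312*1^2
= 9.8344


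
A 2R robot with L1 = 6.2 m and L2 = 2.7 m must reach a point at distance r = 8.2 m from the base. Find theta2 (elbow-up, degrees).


cos(theta2) = (r^2 - L1^2 - L2^2) / (2*L1*L2)
cos(theta2) = (67.24 - 38.44 - 7.29) / 33.48
cos(theta2) = 0.642473
theta2 = 50.0235 degrees


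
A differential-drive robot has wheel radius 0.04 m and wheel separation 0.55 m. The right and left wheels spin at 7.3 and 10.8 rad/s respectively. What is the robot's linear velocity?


vR = r*wR = 0.04*7.3 = 0.292 m/s
vL = r*wL = 0.04*10.8 = 0.432 m/s
v = (vR+vL)/2 = 0.362 m/s
omega = (vR-vL)/L = -0.2545 rad/s
linear velocity = 0.362 m/s


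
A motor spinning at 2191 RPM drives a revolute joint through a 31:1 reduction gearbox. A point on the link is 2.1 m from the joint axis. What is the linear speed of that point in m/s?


omega_motor = 2191 * 2*pi/60 = 229.441 rad/s
omega_joint = omega_motor / 31 = 7.4013 rad/s
v = omega_joint * r = 7.4013 * 2.1
= 15.5428 m/s


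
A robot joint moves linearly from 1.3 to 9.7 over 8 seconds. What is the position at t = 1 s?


s = t/T = 1/8 = 0.125
p(t) = p0 + (pf-p0)*s
= 1.3 + (9.7 - 1.3) * 0.125
= 2.35


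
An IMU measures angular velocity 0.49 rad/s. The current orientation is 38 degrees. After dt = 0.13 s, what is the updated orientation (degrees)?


delta_theta = w * dt = 0.49 * 0.13 = 0.0637 rad
= 3.6497 deg
theta_new = 38 + 3.6497 = 41.6497 deg


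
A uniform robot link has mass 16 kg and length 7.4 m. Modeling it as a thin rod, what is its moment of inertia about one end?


I = (1/3) * m * L^2
= (1/3) * 16 * 7.4^2
= 0.333333 * 16 * 54.76
= 292.0533 kg*m^2


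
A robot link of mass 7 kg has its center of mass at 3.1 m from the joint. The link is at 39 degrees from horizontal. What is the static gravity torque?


tau = m*g*L*cos(angle)
= 7 * 9.81 * 3.1 * cos(39 deg)
= 7 * 9.81 * 3.1 * 0.7771
= 165.4365 Nm


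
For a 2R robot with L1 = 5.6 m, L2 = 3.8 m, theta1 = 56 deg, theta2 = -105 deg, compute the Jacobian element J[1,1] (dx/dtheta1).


J[1,1] = -L1*sin(t1) - L2*sin(t1+t2)
= -5.6*sin(56) - 3.8*sin(-49)
= -1.7747


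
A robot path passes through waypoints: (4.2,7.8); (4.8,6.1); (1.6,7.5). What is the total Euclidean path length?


Segment lengths:
  seg1 = sqrt((0.6)^2 + (-1.7)^2) = 1.8028
  seg2 = sqrt((-3.2)^2 + (1.4)^2) = 3.4928
Total = 5.2956


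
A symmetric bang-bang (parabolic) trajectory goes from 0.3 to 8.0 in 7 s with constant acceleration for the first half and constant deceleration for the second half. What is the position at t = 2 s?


Symmetric rest-to-rest: each phase covers (pf-p0)/2 in time T/2. 0.5*a*(T/2)^2 = (pf-p0)/2 => a = 4*(pf-p0)/T^2
a = 4*(8.0-0.3)/7^2 = 0.6286
t = 2 is in the acceleration phase (t <= T/2).
p = p0 + 0.5*a*t^2 = 0.3 + 0.5*0.6286*2^2
= 1.5571


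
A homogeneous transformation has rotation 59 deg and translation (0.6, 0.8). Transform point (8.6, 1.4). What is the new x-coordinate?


x' = cos(theta)*px - sin(theta)*py + tx
= 0.515*8.6 - 0.8572*1.4 + 0.6
= 3.8293


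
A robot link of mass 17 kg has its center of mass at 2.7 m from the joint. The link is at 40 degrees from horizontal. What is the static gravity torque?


tau = m*g*L*cos(angle)
= 17 * 9.81 * 2.7 * cos(40 deg)
= 17 * 9.81 * 2.7 * 0.766
= 344.9337 Nm


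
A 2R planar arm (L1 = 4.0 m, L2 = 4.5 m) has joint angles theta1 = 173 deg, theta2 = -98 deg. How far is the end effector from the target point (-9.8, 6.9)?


End effector via forward kinematics:
x = L1*cos(t1) + L2*cos(t1+t2) = -2.8055
y = L1*sin(t1) + L2*sin(t1+t2) = 4.8341
Distance to target:
d = sqrt((-9.8 - -2.8055)^2 + (6.9 - 4.8341)^2)
= sqrt(48.923 + 4.2678)
= 7.2932 m


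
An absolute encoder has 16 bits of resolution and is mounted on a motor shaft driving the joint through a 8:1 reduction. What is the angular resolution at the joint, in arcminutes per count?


counts = 2^16 = 65536
effective counts at joint = 65536 * 8 = 524288
resolution = 360*60 / 524288
= 0.0412 arcmin/count


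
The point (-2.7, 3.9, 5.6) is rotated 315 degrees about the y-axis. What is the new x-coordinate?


Rotation about y-axis: x' = x*cos(theta) + z*sin(theta)
= -2.7 * 0.7071 + 5.6 * -0.7071
= -5.869


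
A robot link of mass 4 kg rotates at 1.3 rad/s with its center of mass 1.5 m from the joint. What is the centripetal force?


F = m * omega^2 * r
= 4 * 1.3^2 * 1.5
= 4 * 1.69 * 1.5
= 10.14 N


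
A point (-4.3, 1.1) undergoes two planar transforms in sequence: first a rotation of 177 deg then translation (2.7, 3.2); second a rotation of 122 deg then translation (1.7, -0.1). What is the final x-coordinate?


After transform 1:
x1 = cos(177)*-4.3 - sin(177)*1.1 + 2.7 = 6.9365
y1 = sin(177)*-4.3 + cos(177)*1.1 + 3.2 = 1.8765
After transform 2:
x2 = cos(122)*6.9365 - sin(122)*1.8765 + 1.7
= -3.5671


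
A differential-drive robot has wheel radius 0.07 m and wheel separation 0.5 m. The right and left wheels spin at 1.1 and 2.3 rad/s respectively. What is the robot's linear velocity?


vR = r*wR = 0.07*1.1 = 0.077 m/s
vL = r*wL = 0.07*2.3 = 0.161 m/s
v = (vR+vL)/2 = 0.119 m/s
omega = (vR-vL)/L = -0.168 rad/s
linear velocity = 0.119 m/s


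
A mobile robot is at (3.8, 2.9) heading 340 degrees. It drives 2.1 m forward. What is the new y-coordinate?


y_new = y0 + d*sin(theta)
= 2.9 + 2.1*sin(340)
= 2.9 + -0.7182
= 2.1818


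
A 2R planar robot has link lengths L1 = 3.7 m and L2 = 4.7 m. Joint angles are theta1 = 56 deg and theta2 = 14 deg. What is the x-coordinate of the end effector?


Convert angles to radians: theta1 = 0.9774, theta2 = 0.2443
x = L1*cos(theta1) + L2*cos(theta1+theta2)
x = 2.069 + 1.6075
x = 3.6765


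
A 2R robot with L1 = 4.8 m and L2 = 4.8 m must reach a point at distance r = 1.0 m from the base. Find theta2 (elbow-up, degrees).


cos(theta2) = (r^2 - L1^2 - L2^2) / (2*L1*L2)
cos(theta2) = (1.0 - 23.04 - 23.04) / 46.08
cos(theta2) = -0.978299
theta2 = 168.0417 degrees


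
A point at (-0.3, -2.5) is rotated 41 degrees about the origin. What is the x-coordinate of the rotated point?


x' = x*cos(theta) - y*sin(theta)
cos(41 deg) = 0.7547, sin(41 deg) = 0.6561
x' = -0.3 * 0.7547 - -2.5 * 0.6561
= -0.2264 - -1.6401
= 1.4137


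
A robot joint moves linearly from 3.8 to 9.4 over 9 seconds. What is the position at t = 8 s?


s = t/T = 8/9 = 0.8889
p(t) = p0 + (pf-p0)*s
= 3.8 + (9.4 - 3.8) * 0.8889
= 8.7778


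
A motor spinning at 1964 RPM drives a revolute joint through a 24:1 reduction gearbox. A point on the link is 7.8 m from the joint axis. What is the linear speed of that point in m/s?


omega_motor = 1964 * 2*pi/60 = 205.6696 rad/s
omega_joint = omega_motor / 24 = 8.5696 rad/s
v = omega_joint * r = 8.5696 * 7.8
= 66.8426 m/s


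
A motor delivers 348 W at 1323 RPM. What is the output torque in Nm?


omega = 1323 * 2*pi/60 = 138.5442 rad/s
tau = P / omega = 348 / 138.5442
= 2.5118 Nm


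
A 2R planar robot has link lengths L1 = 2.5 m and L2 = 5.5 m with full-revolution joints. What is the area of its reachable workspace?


r_max = L1 + L2 = 8.0 m
r_min = |L1 - L2| = 3.0 m
Area = pi*(r_max^2 - r_min^2)
= pi*(64.0 - 9.0)
= pi * 55.0
= 172.7876 m^2


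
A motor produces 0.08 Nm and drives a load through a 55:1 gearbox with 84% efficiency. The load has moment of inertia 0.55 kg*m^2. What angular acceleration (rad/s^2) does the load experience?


tau_out = tau_motor * N * eta
= 0.08 * 55 * 0.84 = 3.696 Nm
alpha = tau_out / I = 3.696 / 0.55
= 6.72 rad/s^2


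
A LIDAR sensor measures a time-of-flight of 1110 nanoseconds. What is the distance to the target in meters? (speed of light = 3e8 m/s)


tof = 1110 ns = 1.11e-06 s
dist = c * tof / 2
= 3e8 * 1.11e-06 / 2
= 166.5 m


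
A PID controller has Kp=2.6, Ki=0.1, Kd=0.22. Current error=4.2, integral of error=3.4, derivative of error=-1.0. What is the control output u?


u = Kp*e + Ki*int(e) + Kd*de/dt
= 2.6*4.2 + 0.1*3.4 + 0.22*(-1.0)
= 10.92 + 0.34 + -0.22
= 11.04


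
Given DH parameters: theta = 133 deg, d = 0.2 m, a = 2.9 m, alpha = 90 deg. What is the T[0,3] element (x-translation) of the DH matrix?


T[0,3] = a * cos(theta)
= 2.9 * cos(133 deg)
= 2.9 * -0.682
= -1.9778


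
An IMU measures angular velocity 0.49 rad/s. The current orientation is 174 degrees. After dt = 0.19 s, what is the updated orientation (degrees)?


delta_theta = w * dt = 0.49 * 0.19 = 0.0931 rad
= 5.3342 deg
theta_new = 174 + 5.3342 = 179.3342 deg


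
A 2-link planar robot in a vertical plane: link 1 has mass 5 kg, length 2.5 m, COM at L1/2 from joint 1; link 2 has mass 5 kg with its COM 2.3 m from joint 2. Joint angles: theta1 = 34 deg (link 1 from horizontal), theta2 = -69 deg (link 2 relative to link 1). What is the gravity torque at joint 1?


Horizontal distance from joint 1 to link-1 COM:
  x_c1 = (L1/2)*cos(t1) = 1.25 * 0.829 = 1.0363 m
Horizontal distance from joint 1 to link-2 COM:
  x_c2 = L1*cos(t1) + Lc2*cos(t1+t2)
       = 2.5*0.829 + 2.3*0.8192 = 3.9566 m
tau1 = m1*g*x_c1 + m2*g*x_c2
     = 5*9.81*1.0363 + 5*9.81*3.9566
     = 50.8304 + 194.0734
     = 244.9037 Nm


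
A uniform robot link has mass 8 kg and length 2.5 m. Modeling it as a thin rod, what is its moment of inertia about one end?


I = (1/3) * m * L^2
= (1/3) * 8 * 2.5^2
= 0.333333 * 8 * 6.25
= 16.6667 kg*m^2


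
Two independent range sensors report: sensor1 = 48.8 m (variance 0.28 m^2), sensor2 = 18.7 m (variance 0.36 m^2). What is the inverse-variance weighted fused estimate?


w1 = (1/var1) / (1/var1 + 1/var2)
   = 3.5714 / (3.5714 + 2.7778) = 0.5625
w2 = 1 - w1 = 0.4375
fused = w1*s1 + w2*s2 = 27.45 + 8.1813
= 35.6313 m


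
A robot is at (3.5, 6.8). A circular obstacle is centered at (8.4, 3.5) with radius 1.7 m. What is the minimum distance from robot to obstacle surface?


center_dist = sqrt((3.5-8.4)^2 + (6.8-3.5)^2)
= sqrt(24.01 + 10.89)
= 5.9076
min_dist = center_dist - radius = 5.9076 - 1.7 = 4.2076 m


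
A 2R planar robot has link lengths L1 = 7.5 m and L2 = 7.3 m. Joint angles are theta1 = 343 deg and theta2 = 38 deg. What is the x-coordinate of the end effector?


Convert angles to radians: theta1 = 5.9865, theta2 = 0.6632
x = L1*cos(theta1) + L2*cos(theta1+theta2)
x = 7.1723 + 6.8151
x = 13.9874


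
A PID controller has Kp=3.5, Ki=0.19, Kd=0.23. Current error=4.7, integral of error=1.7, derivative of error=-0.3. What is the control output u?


u = Kp*e + Ki*int(e) + Kd*de/dt
= 3.5*4.7 + 0.19*1.7 + 0.23*(-0.3)
= 16.45 + 0.323 + -0.069
= 16.704


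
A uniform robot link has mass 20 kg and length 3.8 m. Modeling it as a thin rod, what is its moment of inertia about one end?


I = (1/3) * m * L^2
= (1/3) * 20 * 3.8^2
= 0.333333 * 20 * 14.44
= 96.2667 kg*m^2


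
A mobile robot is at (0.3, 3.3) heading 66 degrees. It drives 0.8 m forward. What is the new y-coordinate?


y_new = y0 + d*sin(theta)
= 3.3 + 0.8*sin(66)
= 3.3 + 0.7308
= 4.0308


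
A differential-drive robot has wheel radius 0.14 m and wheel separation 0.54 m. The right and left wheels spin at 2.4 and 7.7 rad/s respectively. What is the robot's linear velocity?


vR = r*wR = 0.14*2.4 = 0.336 m/s
vL = r*wL = 0.14*7.7 = 1.078 m/s
v = (vR+vL)/2 = 0.707 m/s
omega = (vR-vL)/L = -1.3741 rad/s
linear velocity = 0.707 m/s


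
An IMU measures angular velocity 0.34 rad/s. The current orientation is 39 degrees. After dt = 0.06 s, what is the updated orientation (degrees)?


delta_theta = w * dt = 0.34 * 0.06 = 0.0204 rad
= 1.1688 deg
theta_new = 39 + 1.1688 = 40.1688 deg


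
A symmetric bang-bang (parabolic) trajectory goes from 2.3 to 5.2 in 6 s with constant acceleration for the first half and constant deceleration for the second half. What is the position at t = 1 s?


Symmetric rest-to-rest: each phase covers (pf-p0)/2 in time T/2. 0.5*a*(T/2)^2 = (pf-p0)/2 => a = 4*(pf-p0)/T^2
a = 4*(5.2-2.3)/6^2 = 0.3222
t = 1 is in the acceleration phase (t <= T/2).
p = p0 + 0.5*a*t^2 = 2.3 + 0.5*0.3222*1^2
= 2.4611


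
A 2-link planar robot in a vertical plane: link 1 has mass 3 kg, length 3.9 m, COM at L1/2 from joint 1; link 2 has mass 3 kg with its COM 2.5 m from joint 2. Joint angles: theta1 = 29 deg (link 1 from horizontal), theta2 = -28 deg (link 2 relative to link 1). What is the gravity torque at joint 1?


Horizontal distance from joint 1 to link-1 COM:
  x_c1 = (L1/2)*cos(t1) = 1.95 * 0.8746 = 1.7055 m
Horizontal distance from joint 1 to link-2 COM:
  x_c2 = L1*cos(t1) + Lc2*cos(t1+t2)
       = 3.9*0.8746 + 2.5*0.9998 = 5.9106 m
tau1 = m1*g*x_c1 + m2*g*x_c2
     = 3*9.81*1.7055 + 3*9.81*5.9106
     = 50.1931 + 173.95
     = 224.1431 Nm


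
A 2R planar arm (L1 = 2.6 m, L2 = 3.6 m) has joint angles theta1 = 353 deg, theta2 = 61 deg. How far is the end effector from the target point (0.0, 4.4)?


End effector via forward kinematics:
x = L1*cos(t1) + L2*cos(t1+t2) = 4.6966
y = L1*sin(t1) + L2*sin(t1+t2) = 2.5956
Distance to target:
d = sqrt((0.0 - 4.6966)^2 + (4.4 - 2.5956)^2)
= sqrt(22.0585 + 3.2559)
= 5.0313 m


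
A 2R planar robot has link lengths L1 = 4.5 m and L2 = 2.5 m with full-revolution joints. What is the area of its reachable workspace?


r_max = L1 + L2 = 7.0 m
r_min = |L1 - L2| = 2.0 m
Area = pi*(r_max^2 - r_min^2)
= pi*(49.0 - 4.0)
= pi * 45.0
= 141.3717 m^2


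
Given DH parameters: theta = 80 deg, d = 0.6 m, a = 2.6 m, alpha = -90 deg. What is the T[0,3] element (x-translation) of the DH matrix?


T[0,3] = a * cos(theta)
= 2.6 * cos(80 deg)
= 2.6 * 0.1736
= 0.4515


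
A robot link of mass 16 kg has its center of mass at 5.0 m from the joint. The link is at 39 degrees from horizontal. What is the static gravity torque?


tau = m*g*L*cos(angle)
= 16 * 9.81 * 5.0 * cos(39 deg)
= 16 * 9.81 * 5.0 * 0.7771
= 609.9042 Nm
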